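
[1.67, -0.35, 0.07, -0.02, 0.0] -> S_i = 1.67*(-0.21)^i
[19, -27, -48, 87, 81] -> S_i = Random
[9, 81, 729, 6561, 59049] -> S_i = 9*9^i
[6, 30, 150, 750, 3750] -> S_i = 6*5^i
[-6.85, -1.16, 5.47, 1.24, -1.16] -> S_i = Random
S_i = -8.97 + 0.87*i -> [-8.97, -8.1, -7.23, -6.36, -5.49]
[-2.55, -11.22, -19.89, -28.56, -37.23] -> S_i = -2.55 + -8.67*i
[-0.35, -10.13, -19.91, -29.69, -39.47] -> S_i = -0.35 + -9.78*i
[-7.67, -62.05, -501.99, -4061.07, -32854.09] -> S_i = -7.67*8.09^i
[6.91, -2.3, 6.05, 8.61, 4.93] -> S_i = Random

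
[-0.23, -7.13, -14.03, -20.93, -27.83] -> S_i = -0.23 + -6.90*i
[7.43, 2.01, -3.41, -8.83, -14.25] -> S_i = 7.43 + -5.42*i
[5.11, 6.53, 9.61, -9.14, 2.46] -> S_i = Random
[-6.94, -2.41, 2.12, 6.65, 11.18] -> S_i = -6.94 + 4.53*i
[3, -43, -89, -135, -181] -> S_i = 3 + -46*i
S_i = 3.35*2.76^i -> [3.35, 9.25, 25.52, 70.43, 194.39]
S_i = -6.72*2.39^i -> [-6.72, -16.06, -38.39, -91.74, -219.26]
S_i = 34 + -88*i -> [34, -54, -142, -230, -318]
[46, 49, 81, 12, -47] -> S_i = Random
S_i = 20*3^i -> [20, 60, 180, 540, 1620]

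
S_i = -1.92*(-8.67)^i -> [-1.92, 16.65, -144.32, 1251.29, -10848.7]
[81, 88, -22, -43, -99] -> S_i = Random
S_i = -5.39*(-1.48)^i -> [-5.39, 7.98, -11.81, 17.47, -25.86]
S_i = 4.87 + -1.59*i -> [4.87, 3.28, 1.69, 0.1, -1.49]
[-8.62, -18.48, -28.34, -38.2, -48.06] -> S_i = -8.62 + -9.86*i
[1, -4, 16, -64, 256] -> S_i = 1*-4^i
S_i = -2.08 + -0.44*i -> [-2.08, -2.52, -2.96, -3.4, -3.84]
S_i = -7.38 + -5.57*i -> [-7.38, -12.95, -18.52, -24.09, -29.66]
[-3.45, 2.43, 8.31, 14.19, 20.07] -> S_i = -3.45 + 5.88*i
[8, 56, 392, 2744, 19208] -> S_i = 8*7^i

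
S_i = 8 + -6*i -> [8, 2, -4, -10, -16]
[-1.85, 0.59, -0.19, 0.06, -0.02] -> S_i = -1.85*(-0.32)^i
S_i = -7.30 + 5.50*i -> [-7.3, -1.8, 3.7, 9.2, 14.7]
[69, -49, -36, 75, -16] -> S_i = Random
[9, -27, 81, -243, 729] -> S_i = 9*-3^i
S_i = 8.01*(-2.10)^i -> [8.01, -16.82, 35.32, -74.18, 155.78]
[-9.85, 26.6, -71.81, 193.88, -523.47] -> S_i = -9.85*(-2.70)^i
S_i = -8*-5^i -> [-8, 40, -200, 1000, -5000]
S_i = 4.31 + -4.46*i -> [4.31, -0.15, -4.61, -9.07, -13.53]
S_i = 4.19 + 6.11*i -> [4.19, 10.3, 16.41, 22.52, 28.63]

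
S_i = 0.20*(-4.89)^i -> [0.2, -0.98, 4.78, -23.39, 114.36]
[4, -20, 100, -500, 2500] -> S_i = 4*-5^i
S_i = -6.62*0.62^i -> [-6.62, -4.1, -2.54, -1.58, -0.98]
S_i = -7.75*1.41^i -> [-7.75, -10.93, -15.41, -21.72, -30.63]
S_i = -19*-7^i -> [-19, 133, -931, 6517, -45619]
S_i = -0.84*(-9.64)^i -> [-0.84, 8.1, -78.06, 752.51, -7254.16]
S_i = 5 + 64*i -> [5, 69, 133, 197, 261]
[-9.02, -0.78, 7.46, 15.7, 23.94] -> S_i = -9.02 + 8.24*i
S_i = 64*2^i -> [64, 128, 256, 512, 1024]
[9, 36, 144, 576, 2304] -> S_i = 9*4^i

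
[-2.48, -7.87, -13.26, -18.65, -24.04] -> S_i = -2.48 + -5.39*i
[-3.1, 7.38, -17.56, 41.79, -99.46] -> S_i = -3.10*(-2.38)^i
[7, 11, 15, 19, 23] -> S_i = 7 + 4*i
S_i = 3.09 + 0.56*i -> [3.09, 3.65, 4.21, 4.77, 5.33]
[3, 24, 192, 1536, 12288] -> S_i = 3*8^i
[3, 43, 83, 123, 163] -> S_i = 3 + 40*i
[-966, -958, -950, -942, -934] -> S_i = -966 + 8*i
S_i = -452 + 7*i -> [-452, -445, -438, -431, -424]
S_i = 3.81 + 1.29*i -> [3.81, 5.1, 6.39, 7.68, 8.97]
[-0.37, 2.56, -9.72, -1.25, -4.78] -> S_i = Random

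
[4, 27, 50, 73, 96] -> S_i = 4 + 23*i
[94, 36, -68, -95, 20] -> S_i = Random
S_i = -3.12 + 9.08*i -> [-3.12, 5.96, 15.04, 24.12, 33.2]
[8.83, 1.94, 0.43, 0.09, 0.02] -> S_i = 8.83*0.22^i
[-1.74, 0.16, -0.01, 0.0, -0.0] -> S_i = -1.74*(-0.09)^i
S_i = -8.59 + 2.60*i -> [-8.59, -5.99, -3.39, -0.79, 1.81]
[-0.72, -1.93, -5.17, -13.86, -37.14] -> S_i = -0.72*2.68^i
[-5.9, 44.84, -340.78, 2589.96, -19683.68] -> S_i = -5.90*(-7.60)^i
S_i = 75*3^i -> [75, 225, 675, 2025, 6075]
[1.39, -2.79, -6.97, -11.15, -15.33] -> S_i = 1.39 + -4.18*i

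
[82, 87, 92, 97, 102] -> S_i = 82 + 5*i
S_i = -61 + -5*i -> [-61, -66, -71, -76, -81]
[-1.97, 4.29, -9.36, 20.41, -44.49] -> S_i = -1.97*(-2.18)^i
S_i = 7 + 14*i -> [7, 21, 35, 49, 63]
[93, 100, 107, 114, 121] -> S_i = 93 + 7*i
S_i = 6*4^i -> [6, 24, 96, 384, 1536]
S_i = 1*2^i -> [1, 2, 4, 8, 16]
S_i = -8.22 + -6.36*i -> [-8.22, -14.58, -20.94, -27.3, -33.66]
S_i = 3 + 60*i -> [3, 63, 123, 183, 243]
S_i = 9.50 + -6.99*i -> [9.5, 2.51, -4.48, -11.47, -18.46]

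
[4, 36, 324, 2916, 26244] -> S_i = 4*9^i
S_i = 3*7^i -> [3, 21, 147, 1029, 7203]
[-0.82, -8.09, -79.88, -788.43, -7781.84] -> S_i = -0.82*9.87^i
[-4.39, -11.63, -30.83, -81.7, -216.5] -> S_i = -4.39*2.65^i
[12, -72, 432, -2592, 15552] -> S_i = 12*-6^i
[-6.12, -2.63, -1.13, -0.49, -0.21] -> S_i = -6.12*0.43^i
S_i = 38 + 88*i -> [38, 126, 214, 302, 390]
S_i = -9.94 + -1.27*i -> [-9.94, -11.21, -12.48, -13.75, -15.02]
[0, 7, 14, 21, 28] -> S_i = 0 + 7*i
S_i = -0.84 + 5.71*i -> [-0.84, 4.87, 10.58, 16.29, 22.0]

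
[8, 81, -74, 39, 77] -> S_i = Random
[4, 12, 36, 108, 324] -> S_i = 4*3^i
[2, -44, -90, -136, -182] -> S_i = 2 + -46*i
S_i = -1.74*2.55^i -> [-1.74, -4.44, -11.31, -28.85, -73.57]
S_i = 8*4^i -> [8, 32, 128, 512, 2048]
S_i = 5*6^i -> [5, 30, 180, 1080, 6480]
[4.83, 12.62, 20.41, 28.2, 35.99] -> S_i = 4.83 + 7.79*i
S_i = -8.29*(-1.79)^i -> [-8.29, 14.84, -26.56, 47.55, -85.11]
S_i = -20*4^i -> [-20, -80, -320, -1280, -5120]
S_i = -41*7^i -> [-41, -287, -2009, -14063, -98441]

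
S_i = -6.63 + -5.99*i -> [-6.63, -12.62, -18.61, -24.6, -30.59]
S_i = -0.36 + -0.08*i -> [-0.36, -0.44, -0.52, -0.6, -0.68]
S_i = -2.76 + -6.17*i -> [-2.76, -8.93, -15.1, -21.27, -27.44]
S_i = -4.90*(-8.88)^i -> [-4.9, 43.51, -386.39, 3431.11, -30468.28]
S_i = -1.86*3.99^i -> [-1.86, -7.42, -29.61, -118.15, -471.42]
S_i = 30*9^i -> [30, 270, 2430, 21870, 196830]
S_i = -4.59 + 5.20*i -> [-4.59, 0.61, 5.81, 11.01, 16.21]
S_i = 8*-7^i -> [8, -56, 392, -2744, 19208]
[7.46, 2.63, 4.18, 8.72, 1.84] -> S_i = Random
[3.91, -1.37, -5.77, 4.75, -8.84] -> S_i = Random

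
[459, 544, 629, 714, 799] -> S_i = 459 + 85*i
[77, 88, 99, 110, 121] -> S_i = 77 + 11*i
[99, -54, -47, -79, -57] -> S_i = Random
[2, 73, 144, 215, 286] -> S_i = 2 + 71*i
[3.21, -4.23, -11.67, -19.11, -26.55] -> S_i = 3.21 + -7.44*i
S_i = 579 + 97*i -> [579, 676, 773, 870, 967]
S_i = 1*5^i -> [1, 5, 25, 125, 625]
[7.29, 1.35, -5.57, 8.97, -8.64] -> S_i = Random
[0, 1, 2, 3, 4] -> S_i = 0 + 1*i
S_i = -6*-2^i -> [-6, 12, -24, 48, -96]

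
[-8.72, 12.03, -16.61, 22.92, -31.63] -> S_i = -8.72*(-1.38)^i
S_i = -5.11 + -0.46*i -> [-5.11, -5.57, -6.03, -6.49, -6.95]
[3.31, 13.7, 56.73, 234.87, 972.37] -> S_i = 3.31*4.14^i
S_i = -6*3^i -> [-6, -18, -54, -162, -486]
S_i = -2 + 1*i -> [-2, -1, 0, 1, 2]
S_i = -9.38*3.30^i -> [-9.38, -30.95, -102.15, -337.09, -1112.39]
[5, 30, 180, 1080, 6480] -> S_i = 5*6^i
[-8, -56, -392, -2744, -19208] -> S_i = -8*7^i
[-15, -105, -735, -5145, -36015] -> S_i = -15*7^i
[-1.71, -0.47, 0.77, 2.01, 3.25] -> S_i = -1.71 + 1.24*i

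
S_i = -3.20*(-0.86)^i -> [-3.2, 2.75, -2.37, 2.04, -1.75]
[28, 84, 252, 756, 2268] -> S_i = 28*3^i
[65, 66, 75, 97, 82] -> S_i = Random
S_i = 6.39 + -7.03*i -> [6.39, -0.64, -7.67, -14.7, -21.73]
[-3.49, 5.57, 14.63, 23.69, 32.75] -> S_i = -3.49 + 9.06*i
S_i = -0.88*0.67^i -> [-0.88, -0.59, -0.4, -0.26, -0.18]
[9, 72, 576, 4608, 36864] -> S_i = 9*8^i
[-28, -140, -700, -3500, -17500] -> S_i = -28*5^i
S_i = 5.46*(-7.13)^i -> [5.46, -38.93, 277.57, -1979.07, 14110.77]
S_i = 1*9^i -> [1, 9, 81, 729, 6561]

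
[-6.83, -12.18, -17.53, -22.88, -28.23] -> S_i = -6.83 + -5.35*i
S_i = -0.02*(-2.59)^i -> [-0.02, 0.05, -0.13, 0.35, -0.9]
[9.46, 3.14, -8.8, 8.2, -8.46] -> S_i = Random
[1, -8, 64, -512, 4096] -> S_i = 1*-8^i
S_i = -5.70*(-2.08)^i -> [-5.7, 11.86, -24.66, 51.29, -106.69]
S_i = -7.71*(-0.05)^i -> [-7.71, 0.39, -0.02, 0.0, -0.0]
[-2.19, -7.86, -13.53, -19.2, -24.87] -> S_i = -2.19 + -5.67*i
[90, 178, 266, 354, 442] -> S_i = 90 + 88*i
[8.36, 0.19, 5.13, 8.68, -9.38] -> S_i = Random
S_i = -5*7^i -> [-5, -35, -245, -1715, -12005]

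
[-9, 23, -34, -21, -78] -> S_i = Random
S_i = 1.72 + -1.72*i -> [1.72, 0.0, -1.72, -3.44, -5.16]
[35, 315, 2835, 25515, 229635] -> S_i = 35*9^i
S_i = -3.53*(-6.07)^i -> [-3.53, 21.43, -130.06, 789.48, -4792.14]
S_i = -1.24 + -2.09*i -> [-1.24, -3.33, -5.42, -7.51, -9.6]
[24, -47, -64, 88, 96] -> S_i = Random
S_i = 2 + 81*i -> [2, 83, 164, 245, 326]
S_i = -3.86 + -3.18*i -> [-3.86, -7.04, -10.22, -13.4, -16.58]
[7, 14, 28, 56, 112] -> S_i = 7*2^i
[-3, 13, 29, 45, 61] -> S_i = -3 + 16*i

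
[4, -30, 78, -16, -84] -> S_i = Random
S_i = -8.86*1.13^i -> [-8.86, -10.01, -11.31, -12.78, -14.45]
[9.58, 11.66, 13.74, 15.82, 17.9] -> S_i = 9.58 + 2.08*i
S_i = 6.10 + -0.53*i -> [6.1, 5.57, 5.04, 4.51, 3.98]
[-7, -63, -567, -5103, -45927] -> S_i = -7*9^i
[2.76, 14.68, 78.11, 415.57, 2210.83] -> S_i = 2.76*5.32^i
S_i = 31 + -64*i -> [31, -33, -97, -161, -225]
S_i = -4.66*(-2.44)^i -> [-4.66, 11.37, -27.74, 67.69, -165.18]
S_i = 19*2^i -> [19, 38, 76, 152, 304]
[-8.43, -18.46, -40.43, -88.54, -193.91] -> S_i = -8.43*2.19^i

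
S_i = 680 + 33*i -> [680, 713, 746, 779, 812]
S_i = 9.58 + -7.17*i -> [9.58, 2.41, -4.76, -11.93, -19.1]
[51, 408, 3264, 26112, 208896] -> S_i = 51*8^i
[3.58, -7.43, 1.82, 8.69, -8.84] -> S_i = Random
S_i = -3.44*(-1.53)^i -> [-3.44, 5.26, -8.05, 12.32, -18.85]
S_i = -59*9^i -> [-59, -531, -4779, -43011, -387099]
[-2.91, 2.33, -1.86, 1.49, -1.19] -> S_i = -2.91*(-0.80)^i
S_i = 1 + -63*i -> [1, -62, -125, -188, -251]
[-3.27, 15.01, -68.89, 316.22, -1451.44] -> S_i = -3.27*(-4.59)^i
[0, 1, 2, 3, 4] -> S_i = 0 + 1*i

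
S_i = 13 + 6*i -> [13, 19, 25, 31, 37]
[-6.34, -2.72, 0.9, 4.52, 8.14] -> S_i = -6.34 + 3.62*i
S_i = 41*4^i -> [41, 164, 656, 2624, 10496]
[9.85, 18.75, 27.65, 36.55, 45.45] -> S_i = 9.85 + 8.90*i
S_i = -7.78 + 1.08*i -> [-7.78, -6.7, -5.62, -4.54, -3.46]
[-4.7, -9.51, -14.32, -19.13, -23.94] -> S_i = -4.70 + -4.81*i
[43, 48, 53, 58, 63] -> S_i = 43 + 5*i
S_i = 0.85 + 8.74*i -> [0.85, 9.59, 18.33, 27.07, 35.81]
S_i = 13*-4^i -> [13, -52, 208, -832, 3328]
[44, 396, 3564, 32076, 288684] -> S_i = 44*9^i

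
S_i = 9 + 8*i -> [9, 17, 25, 33, 41]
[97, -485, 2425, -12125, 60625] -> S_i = 97*-5^i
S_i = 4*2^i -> [4, 8, 16, 32, 64]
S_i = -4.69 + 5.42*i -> [-4.69, 0.73, 6.15, 11.57, 16.99]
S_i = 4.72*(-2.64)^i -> [4.72, -12.46, 32.9, -86.85, 229.28]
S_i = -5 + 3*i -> [-5, -2, 1, 4, 7]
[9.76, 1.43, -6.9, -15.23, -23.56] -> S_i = 9.76 + -8.33*i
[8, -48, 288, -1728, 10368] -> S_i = 8*-6^i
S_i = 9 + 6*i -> [9, 15, 21, 27, 33]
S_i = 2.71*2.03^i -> [2.71, 5.5, 11.17, 22.67, 46.02]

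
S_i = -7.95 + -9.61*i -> [-7.95, -17.56, -27.17, -36.78, -46.39]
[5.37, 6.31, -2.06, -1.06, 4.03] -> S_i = Random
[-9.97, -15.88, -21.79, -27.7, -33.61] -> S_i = -9.97 + -5.91*i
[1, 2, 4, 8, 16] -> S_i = 1*2^i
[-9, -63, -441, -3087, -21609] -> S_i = -9*7^i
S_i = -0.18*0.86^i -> [-0.18, -0.15, -0.13, -0.11, -0.1]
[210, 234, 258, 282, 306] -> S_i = 210 + 24*i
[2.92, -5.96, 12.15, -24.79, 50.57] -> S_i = 2.92*(-2.04)^i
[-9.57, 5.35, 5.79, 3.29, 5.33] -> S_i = Random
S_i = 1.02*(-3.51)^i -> [1.02, -3.58, 12.57, -44.11, 154.82]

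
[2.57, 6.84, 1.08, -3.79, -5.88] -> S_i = Random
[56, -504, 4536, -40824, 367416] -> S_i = 56*-9^i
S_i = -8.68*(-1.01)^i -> [-8.68, 8.77, -8.85, 8.94, -9.03]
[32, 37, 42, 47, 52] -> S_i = 32 + 5*i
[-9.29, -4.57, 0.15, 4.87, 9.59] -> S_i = -9.29 + 4.72*i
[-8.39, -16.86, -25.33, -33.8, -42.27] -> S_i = -8.39 + -8.47*i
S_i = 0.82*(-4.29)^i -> [0.82, -3.52, 15.09, -64.74, 277.74]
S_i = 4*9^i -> [4, 36, 324, 2916, 26244]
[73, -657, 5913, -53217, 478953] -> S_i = 73*-9^i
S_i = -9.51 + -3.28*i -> [-9.51, -12.79, -16.07, -19.35, -22.63]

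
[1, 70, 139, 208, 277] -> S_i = 1 + 69*i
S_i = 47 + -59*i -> [47, -12, -71, -130, -189]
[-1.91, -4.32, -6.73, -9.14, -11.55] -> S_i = -1.91 + -2.41*i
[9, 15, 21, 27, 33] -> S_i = 9 + 6*i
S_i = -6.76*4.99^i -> [-6.76, -33.73, -168.32, -839.94, -4191.3]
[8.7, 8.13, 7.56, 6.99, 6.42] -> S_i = 8.70 + -0.57*i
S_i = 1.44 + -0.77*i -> [1.44, 0.67, -0.1, -0.87, -1.64]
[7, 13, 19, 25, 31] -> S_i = 7 + 6*i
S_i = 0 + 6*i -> [0, 6, 12, 18, 24]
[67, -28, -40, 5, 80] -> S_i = Random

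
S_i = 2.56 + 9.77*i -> [2.56, 12.33, 22.1, 31.87, 41.64]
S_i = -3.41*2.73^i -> [-3.41, -9.31, -25.41, -69.38, -189.41]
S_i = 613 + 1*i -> [613, 614, 615, 616, 617]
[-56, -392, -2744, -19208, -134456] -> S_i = -56*7^i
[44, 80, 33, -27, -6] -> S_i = Random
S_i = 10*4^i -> [10, 40, 160, 640, 2560]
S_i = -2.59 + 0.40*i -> [-2.59, -2.19, -1.79, -1.39, -0.99]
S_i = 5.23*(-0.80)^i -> [5.23, -4.18, 3.35, -2.68, 2.14]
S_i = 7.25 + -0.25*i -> [7.25, 7.0, 6.75, 6.5, 6.25]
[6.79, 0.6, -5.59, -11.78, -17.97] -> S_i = 6.79 + -6.19*i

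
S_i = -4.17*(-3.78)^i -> [-4.17, 15.76, -59.58, 225.22, -851.34]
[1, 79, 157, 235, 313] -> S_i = 1 + 78*i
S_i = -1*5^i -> [-1, -5, -25, -125, -625]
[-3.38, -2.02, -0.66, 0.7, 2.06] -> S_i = -3.38 + 1.36*i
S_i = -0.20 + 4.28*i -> [-0.2, 4.08, 8.36, 12.64, 16.92]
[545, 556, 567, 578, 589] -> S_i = 545 + 11*i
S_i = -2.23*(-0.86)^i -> [-2.23, 1.92, -1.65, 1.42, -1.22]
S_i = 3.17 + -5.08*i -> [3.17, -1.91, -6.99, -12.07, -17.15]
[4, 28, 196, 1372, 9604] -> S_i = 4*7^i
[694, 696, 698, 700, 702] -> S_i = 694 + 2*i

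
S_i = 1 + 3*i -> [1, 4, 7, 10, 13]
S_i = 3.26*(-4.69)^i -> [3.26, -15.29, 71.71, -336.31, 1577.28]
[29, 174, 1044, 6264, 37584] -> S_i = 29*6^i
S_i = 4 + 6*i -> [4, 10, 16, 22, 28]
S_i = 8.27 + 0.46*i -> [8.27, 8.73, 9.19, 9.65, 10.11]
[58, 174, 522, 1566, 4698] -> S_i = 58*3^i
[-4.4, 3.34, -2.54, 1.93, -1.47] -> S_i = -4.40*(-0.76)^i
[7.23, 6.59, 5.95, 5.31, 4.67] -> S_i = 7.23 + -0.64*i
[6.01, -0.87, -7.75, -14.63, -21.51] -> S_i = 6.01 + -6.88*i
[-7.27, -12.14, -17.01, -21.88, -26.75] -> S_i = -7.27 + -4.87*i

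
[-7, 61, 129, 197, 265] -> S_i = -7 + 68*i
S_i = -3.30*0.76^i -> [-3.3, -2.51, -1.91, -1.45, -1.1]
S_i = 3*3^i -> [3, 9, 27, 81, 243]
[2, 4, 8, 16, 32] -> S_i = 2*2^i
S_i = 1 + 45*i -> [1, 46, 91, 136, 181]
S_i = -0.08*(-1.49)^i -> [-0.08, 0.12, -0.18, 0.26, -0.39]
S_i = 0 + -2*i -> [0, -2, -4, -6, -8]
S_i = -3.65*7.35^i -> [-3.65, -26.83, -197.18, -1449.29, -10652.27]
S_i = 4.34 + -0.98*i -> [4.34, 3.36, 2.38, 1.4, 0.42]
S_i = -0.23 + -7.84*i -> [-0.23, -8.07, -15.91, -23.75, -31.59]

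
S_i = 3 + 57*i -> [3, 60, 117, 174, 231]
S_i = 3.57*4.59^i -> [3.57, 16.39, 75.21, 345.23, 1584.6]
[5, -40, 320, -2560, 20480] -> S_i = 5*-8^i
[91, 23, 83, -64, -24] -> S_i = Random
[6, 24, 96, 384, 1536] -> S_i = 6*4^i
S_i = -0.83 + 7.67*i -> [-0.83, 6.84, 14.51, 22.18, 29.85]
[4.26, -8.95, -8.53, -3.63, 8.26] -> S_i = Random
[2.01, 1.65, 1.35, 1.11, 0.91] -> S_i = 2.01*0.82^i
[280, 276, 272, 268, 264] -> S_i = 280 + -4*i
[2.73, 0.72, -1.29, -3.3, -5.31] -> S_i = 2.73 + -2.01*i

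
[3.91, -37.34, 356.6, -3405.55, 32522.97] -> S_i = 3.91*(-9.55)^i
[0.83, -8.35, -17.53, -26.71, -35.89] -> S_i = 0.83 + -9.18*i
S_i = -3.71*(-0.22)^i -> [-3.71, 0.82, -0.18, 0.04, -0.01]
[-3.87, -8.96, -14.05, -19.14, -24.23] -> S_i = -3.87 + -5.09*i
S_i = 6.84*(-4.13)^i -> [6.84, -28.25, 116.67, -481.84, 1990.01]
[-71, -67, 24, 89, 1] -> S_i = Random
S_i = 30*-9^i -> [30, -270, 2430, -21870, 196830]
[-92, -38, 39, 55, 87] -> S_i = Random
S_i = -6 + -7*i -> [-6, -13, -20, -27, -34]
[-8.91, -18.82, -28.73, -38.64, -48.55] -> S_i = -8.91 + -9.91*i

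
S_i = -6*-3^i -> [-6, 18, -54, 162, -486]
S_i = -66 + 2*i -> [-66, -64, -62, -60, -58]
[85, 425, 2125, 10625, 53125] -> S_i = 85*5^i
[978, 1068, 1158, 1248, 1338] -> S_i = 978 + 90*i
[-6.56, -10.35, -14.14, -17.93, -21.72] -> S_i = -6.56 + -3.79*i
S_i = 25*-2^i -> [25, -50, 100, -200, 400]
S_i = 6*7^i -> [6, 42, 294, 2058, 14406]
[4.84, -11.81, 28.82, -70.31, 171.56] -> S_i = 4.84*(-2.44)^i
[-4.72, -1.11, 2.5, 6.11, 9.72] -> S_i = -4.72 + 3.61*i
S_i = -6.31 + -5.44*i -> [-6.31, -11.75, -17.19, -22.63, -28.07]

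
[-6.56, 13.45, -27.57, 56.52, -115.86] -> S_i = -6.56*(-2.05)^i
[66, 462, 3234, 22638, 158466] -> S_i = 66*7^i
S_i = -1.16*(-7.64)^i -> [-1.16, 8.86, -67.71, 517.29, -3952.13]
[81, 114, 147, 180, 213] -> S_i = 81 + 33*i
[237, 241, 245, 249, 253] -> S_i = 237 + 4*i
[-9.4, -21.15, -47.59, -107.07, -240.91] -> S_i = -9.40*2.25^i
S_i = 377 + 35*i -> [377, 412, 447, 482, 517]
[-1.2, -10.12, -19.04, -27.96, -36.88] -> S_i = -1.20 + -8.92*i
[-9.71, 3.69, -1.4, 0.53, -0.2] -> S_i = -9.71*(-0.38)^i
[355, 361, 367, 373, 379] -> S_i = 355 + 6*i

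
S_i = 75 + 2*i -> [75, 77, 79, 81, 83]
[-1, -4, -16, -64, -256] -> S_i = -1*4^i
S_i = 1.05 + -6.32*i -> [1.05, -5.27, -11.59, -17.91, -24.23]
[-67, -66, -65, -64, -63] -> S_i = -67 + 1*i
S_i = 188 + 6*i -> [188, 194, 200, 206, 212]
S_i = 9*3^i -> [9, 27, 81, 243, 729]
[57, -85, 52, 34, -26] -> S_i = Random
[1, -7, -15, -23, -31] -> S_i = 1 + -8*i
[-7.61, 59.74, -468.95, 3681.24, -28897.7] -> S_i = -7.61*(-7.85)^i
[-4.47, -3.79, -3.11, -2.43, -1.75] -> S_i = -4.47 + 0.68*i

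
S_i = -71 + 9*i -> [-71, -62, -53, -44, -35]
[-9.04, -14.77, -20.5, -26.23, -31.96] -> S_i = -9.04 + -5.73*i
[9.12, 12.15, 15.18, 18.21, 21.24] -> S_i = 9.12 + 3.03*i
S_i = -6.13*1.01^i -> [-6.13, -6.19, -6.25, -6.32, -6.38]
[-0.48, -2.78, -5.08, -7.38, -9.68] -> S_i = -0.48 + -2.30*i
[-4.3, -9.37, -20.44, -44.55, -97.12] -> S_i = -4.30*2.18^i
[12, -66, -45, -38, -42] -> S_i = Random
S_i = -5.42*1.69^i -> [-5.42, -9.16, -15.48, -26.16, -44.21]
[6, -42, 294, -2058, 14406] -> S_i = 6*-7^i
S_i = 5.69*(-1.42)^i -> [5.69, -8.08, 11.47, -16.29, 23.13]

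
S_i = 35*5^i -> [35, 175, 875, 4375, 21875]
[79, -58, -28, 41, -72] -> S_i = Random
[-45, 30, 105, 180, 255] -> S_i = -45 + 75*i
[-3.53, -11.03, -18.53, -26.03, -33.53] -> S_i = -3.53 + -7.50*i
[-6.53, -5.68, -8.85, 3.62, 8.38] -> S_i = Random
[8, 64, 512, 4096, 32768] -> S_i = 8*8^i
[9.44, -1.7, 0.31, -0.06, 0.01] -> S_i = 9.44*(-0.18)^i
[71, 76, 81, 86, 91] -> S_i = 71 + 5*i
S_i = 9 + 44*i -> [9, 53, 97, 141, 185]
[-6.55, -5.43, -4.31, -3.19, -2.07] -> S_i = -6.55 + 1.12*i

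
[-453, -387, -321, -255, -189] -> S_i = -453 + 66*i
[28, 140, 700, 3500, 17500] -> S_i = 28*5^i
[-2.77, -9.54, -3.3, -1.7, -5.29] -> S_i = Random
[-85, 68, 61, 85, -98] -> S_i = Random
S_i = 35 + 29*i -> [35, 64, 93, 122, 151]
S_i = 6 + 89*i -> [6, 95, 184, 273, 362]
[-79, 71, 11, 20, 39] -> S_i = Random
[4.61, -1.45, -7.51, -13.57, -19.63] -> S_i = 4.61 + -6.06*i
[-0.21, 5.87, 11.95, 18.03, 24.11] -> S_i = -0.21 + 6.08*i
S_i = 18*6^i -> [18, 108, 648, 3888, 23328]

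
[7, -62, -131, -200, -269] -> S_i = 7 + -69*i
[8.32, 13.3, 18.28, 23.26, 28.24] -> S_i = 8.32 + 4.98*i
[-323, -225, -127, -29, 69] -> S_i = -323 + 98*i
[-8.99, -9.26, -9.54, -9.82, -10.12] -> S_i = -8.99*1.03^i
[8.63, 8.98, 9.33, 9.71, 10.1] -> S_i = 8.63*1.04^i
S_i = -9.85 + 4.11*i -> [-9.85, -5.74, -1.63, 2.48, 6.59]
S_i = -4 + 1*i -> [-4, -3, -2, -1, 0]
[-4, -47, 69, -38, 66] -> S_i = Random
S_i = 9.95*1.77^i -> [9.95, 17.61, 31.17, 55.18, 97.66]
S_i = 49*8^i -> [49, 392, 3136, 25088, 200704]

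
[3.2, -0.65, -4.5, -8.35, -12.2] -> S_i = 3.20 + -3.85*i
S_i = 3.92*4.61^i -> [3.92, 18.07, 83.31, 384.05, 1770.47]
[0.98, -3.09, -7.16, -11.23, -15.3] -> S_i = 0.98 + -4.07*i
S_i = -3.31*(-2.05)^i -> [-3.31, 6.79, -13.91, 28.52, -58.46]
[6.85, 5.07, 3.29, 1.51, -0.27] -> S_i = 6.85 + -1.78*i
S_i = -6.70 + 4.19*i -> [-6.7, -2.51, 1.68, 5.87, 10.06]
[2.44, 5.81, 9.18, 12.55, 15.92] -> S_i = 2.44 + 3.37*i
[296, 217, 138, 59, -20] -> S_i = 296 + -79*i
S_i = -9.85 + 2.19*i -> [-9.85, -7.66, -5.47, -3.28, -1.09]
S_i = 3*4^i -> [3, 12, 48, 192, 768]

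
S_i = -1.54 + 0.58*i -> [-1.54, -0.96, -0.38, 0.2, 0.78]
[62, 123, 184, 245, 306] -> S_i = 62 + 61*i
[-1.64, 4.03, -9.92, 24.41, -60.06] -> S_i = -1.64*(-2.46)^i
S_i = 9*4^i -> [9, 36, 144, 576, 2304]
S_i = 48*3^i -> [48, 144, 432, 1296, 3888]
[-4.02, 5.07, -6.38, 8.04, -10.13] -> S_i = -4.02*(-1.26)^i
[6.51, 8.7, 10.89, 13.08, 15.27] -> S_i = 6.51 + 2.19*i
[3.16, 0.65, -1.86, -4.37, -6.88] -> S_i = 3.16 + -2.51*i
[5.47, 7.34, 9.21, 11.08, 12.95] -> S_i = 5.47 + 1.87*i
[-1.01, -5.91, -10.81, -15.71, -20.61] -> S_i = -1.01 + -4.90*i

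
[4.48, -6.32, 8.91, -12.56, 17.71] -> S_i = 4.48*(-1.41)^i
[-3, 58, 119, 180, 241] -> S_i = -3 + 61*i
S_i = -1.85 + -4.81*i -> [-1.85, -6.66, -11.47, -16.28, -21.09]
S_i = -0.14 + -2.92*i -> [-0.14, -3.06, -5.98, -8.9, -11.82]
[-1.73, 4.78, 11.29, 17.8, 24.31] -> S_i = -1.73 + 6.51*i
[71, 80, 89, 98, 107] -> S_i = 71 + 9*i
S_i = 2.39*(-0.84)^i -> [2.39, -2.01, 1.69, -1.42, 1.19]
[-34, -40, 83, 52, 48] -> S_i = Random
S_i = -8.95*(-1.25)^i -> [-8.95, 11.19, -13.98, 17.48, -21.85]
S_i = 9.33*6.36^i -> [9.33, 59.34, 377.39, 2400.23, 15265.47]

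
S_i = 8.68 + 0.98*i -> [8.68, 9.66, 10.64, 11.62, 12.6]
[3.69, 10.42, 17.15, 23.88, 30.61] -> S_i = 3.69 + 6.73*i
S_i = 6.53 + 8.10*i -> [6.53, 14.63, 22.73, 30.83, 38.93]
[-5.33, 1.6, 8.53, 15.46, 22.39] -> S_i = -5.33 + 6.93*i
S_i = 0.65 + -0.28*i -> [0.65, 0.37, 0.09, -0.19, -0.47]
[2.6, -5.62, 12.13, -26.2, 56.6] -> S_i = 2.60*(-2.16)^i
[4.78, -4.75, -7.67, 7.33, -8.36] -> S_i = Random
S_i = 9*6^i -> [9, 54, 324, 1944, 11664]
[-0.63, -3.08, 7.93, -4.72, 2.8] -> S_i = Random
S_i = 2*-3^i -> [2, -6, 18, -54, 162]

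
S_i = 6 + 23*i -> [6, 29, 52, 75, 98]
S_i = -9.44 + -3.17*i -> [-9.44, -12.61, -15.78, -18.95, -22.12]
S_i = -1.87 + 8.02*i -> [-1.87, 6.15, 14.17, 22.19, 30.21]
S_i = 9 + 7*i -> [9, 16, 23, 30, 37]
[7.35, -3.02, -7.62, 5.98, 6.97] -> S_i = Random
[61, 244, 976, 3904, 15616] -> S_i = 61*4^i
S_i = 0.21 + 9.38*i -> [0.21, 9.59, 18.97, 28.35, 37.73]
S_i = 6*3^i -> [6, 18, 54, 162, 486]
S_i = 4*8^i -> [4, 32, 256, 2048, 16384]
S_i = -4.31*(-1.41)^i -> [-4.31, 6.08, -8.57, 12.08, -17.04]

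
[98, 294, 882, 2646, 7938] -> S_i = 98*3^i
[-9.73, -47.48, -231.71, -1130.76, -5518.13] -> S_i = -9.73*4.88^i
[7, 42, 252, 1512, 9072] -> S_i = 7*6^i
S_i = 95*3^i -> [95, 285, 855, 2565, 7695]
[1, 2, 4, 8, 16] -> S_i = 1*2^i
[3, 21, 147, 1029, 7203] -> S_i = 3*7^i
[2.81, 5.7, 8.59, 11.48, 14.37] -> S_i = 2.81 + 2.89*i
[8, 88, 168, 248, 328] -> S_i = 8 + 80*i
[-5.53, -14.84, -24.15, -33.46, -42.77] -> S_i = -5.53 + -9.31*i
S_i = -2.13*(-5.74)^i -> [-2.13, 12.23, -70.18, 402.82, -2312.21]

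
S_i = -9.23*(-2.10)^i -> [-9.23, 19.38, -40.7, 85.48, -179.51]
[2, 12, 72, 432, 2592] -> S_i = 2*6^i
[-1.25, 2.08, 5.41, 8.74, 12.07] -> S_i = -1.25 + 3.33*i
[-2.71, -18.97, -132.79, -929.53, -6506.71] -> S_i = -2.71*7.00^i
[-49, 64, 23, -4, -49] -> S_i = Random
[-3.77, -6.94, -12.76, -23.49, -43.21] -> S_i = -3.77*1.84^i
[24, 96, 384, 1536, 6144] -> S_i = 24*4^i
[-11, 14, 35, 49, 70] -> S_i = Random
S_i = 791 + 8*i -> [791, 799, 807, 815, 823]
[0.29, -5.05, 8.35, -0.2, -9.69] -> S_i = Random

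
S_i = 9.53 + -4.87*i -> [9.53, 4.66, -0.21, -5.08, -9.95]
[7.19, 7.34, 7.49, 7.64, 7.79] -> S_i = 7.19 + 0.15*i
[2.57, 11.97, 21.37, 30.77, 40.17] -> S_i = 2.57 + 9.40*i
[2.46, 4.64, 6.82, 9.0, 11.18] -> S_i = 2.46 + 2.18*i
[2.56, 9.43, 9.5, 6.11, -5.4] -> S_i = Random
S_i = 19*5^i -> [19, 95, 475, 2375, 11875]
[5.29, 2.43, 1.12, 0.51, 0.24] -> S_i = 5.29*0.46^i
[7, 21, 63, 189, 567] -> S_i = 7*3^i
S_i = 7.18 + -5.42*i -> [7.18, 1.76, -3.66, -9.08, -14.5]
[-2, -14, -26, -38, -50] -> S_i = -2 + -12*i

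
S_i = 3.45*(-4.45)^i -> [3.45, -15.35, 68.32, -304.02, 1352.88]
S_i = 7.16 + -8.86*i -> [7.16, -1.7, -10.56, -19.42, -28.28]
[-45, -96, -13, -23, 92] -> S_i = Random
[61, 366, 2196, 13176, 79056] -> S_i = 61*6^i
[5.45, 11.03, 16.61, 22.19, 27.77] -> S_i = 5.45 + 5.58*i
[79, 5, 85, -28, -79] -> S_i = Random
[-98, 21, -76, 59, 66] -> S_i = Random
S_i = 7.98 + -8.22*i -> [7.98, -0.24, -8.46, -16.68, -24.9]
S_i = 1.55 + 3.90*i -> [1.55, 5.45, 9.35, 13.25, 17.15]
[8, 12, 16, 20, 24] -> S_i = 8 + 4*i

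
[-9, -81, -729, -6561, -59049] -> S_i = -9*9^i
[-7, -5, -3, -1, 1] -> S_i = -7 + 2*i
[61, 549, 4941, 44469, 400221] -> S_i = 61*9^i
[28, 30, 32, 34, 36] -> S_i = 28 + 2*i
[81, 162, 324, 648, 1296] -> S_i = 81*2^i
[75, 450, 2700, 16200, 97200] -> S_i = 75*6^i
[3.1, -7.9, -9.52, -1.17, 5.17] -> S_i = Random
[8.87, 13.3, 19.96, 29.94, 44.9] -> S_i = 8.87*1.50^i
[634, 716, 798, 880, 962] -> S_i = 634 + 82*i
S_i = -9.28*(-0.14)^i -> [-9.28, 1.3, -0.18, 0.03, -0.0]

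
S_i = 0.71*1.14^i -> [0.71, 0.81, 0.92, 1.05, 1.2]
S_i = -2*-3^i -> [-2, 6, -18, 54, -162]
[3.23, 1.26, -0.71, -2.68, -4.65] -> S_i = 3.23 + -1.97*i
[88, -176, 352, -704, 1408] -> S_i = 88*-2^i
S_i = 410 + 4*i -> [410, 414, 418, 422, 426]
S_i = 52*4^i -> [52, 208, 832, 3328, 13312]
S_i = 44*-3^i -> [44, -132, 396, -1188, 3564]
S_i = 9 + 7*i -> [9, 16, 23, 30, 37]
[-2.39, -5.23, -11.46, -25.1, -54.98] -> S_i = -2.39*2.19^i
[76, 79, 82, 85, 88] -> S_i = 76 + 3*i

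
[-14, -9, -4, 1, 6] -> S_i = -14 + 5*i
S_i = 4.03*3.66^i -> [4.03, 14.75, 53.98, 197.58, 723.15]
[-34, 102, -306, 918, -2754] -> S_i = -34*-3^i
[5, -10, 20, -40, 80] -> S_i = 5*-2^i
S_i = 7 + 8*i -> [7, 15, 23, 31, 39]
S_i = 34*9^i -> [34, 306, 2754, 24786, 223074]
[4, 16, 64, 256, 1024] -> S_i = 4*4^i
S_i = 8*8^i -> [8, 64, 512, 4096, 32768]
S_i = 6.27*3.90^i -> [6.27, 24.45, 95.37, 371.93, 1450.53]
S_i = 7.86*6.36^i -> [7.86, 49.99, 317.93, 2022.06, 12860.3]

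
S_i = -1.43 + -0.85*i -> [-1.43, -2.28, -3.13, -3.98, -4.83]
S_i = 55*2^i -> [55, 110, 220, 440, 880]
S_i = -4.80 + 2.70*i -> [-4.8, -2.1, 0.6, 3.3, 6.0]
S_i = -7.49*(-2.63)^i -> [-7.49, 19.7, -51.81, 136.25, -358.35]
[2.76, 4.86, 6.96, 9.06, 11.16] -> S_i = 2.76 + 2.10*i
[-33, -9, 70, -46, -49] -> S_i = Random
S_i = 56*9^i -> [56, 504, 4536, 40824, 367416]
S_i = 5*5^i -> [5, 25, 125, 625, 3125]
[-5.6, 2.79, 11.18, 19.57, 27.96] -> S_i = -5.60 + 8.39*i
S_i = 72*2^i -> [72, 144, 288, 576, 1152]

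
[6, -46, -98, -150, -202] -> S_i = 6 + -52*i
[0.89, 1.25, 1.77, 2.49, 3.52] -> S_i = 0.89*1.41^i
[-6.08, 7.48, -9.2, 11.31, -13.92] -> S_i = -6.08*(-1.23)^i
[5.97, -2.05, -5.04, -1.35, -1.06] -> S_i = Random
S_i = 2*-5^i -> [2, -10, 50, -250, 1250]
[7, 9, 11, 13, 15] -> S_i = 7 + 2*i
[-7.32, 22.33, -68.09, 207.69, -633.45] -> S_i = -7.32*(-3.05)^i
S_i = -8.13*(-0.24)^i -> [-8.13, 1.95, -0.47, 0.11, -0.03]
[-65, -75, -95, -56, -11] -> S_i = Random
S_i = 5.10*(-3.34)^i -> [5.1, -17.03, 56.89, -190.02, 634.68]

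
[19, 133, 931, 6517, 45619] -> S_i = 19*7^i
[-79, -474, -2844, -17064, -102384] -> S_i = -79*6^i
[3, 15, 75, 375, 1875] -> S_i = 3*5^i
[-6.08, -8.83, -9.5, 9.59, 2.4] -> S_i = Random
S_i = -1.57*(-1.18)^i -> [-1.57, 1.85, -2.19, 2.58, -3.04]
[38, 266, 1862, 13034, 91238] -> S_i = 38*7^i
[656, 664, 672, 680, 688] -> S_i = 656 + 8*i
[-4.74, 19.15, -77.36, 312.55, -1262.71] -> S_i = -4.74*(-4.04)^i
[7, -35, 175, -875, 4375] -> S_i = 7*-5^i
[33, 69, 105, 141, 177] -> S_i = 33 + 36*i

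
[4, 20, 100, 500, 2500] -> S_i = 4*5^i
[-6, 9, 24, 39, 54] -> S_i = -6 + 15*i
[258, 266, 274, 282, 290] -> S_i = 258 + 8*i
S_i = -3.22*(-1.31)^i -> [-3.22, 4.22, -5.53, 7.24, -9.48]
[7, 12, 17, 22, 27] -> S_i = 7 + 5*i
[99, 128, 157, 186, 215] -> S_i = 99 + 29*i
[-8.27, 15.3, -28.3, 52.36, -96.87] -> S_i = -8.27*(-1.85)^i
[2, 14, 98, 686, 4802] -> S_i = 2*7^i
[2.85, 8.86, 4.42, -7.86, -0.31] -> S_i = Random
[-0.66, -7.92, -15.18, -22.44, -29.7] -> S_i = -0.66 + -7.26*i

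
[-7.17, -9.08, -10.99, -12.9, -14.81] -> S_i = -7.17 + -1.91*i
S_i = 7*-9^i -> [7, -63, 567, -5103, 45927]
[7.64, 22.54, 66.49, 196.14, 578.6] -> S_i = 7.64*2.95^i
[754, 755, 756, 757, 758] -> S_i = 754 + 1*i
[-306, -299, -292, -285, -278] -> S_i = -306 + 7*i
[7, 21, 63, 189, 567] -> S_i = 7*3^i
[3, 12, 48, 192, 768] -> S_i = 3*4^i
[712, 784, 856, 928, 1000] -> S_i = 712 + 72*i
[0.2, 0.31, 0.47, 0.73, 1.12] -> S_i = 0.20*1.54^i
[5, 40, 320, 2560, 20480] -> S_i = 5*8^i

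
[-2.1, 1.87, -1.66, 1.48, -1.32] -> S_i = -2.10*(-0.89)^i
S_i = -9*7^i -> [-9, -63, -441, -3087, -21609]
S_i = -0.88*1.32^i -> [-0.88, -1.16, -1.53, -2.02, -2.67]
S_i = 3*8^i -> [3, 24, 192, 1536, 12288]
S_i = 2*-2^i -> [2, -4, 8, -16, 32]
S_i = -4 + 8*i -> [-4, 4, 12, 20, 28]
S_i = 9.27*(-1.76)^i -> [9.27, -16.32, 28.71, -50.54, 88.95]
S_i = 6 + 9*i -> [6, 15, 24, 33, 42]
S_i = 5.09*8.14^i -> [5.09, 41.43, 337.26, 2745.31, 22346.8]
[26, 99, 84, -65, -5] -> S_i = Random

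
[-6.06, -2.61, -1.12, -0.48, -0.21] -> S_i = -6.06*0.43^i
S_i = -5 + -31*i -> [-5, -36, -67, -98, -129]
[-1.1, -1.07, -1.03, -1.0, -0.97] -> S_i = -1.10*0.97^i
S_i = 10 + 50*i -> [10, 60, 110, 160, 210]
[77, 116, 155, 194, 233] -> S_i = 77 + 39*i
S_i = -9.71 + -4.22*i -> [-9.71, -13.93, -18.15, -22.37, -26.59]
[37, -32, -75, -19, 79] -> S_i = Random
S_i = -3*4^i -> [-3, -12, -48, -192, -768]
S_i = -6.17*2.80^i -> [-6.17, -17.28, -48.37, -135.44, -379.24]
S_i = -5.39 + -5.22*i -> [-5.39, -10.61, -15.83, -21.05, -26.27]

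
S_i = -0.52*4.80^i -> [-0.52, -2.5, -11.98, -57.51, -276.04]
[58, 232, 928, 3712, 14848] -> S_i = 58*4^i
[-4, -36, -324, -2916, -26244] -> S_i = -4*9^i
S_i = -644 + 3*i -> [-644, -641, -638, -635, -632]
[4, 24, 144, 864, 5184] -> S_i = 4*6^i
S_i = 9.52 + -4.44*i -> [9.52, 5.08, 0.64, -3.8, -8.24]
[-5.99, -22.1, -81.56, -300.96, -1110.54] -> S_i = -5.99*3.69^i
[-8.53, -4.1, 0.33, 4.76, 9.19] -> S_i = -8.53 + 4.43*i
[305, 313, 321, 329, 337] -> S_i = 305 + 8*i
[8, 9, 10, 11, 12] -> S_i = 8 + 1*i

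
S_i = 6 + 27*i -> [6, 33, 60, 87, 114]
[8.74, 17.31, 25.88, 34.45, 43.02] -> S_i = 8.74 + 8.57*i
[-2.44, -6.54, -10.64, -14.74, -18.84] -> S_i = -2.44 + -4.10*i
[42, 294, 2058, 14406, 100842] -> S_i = 42*7^i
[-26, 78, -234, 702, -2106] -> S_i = -26*-3^i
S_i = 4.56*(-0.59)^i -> [4.56, -2.69, 1.59, -0.94, 0.55]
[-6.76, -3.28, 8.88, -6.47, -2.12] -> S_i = Random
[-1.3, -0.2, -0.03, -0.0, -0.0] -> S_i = -1.30*0.15^i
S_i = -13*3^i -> [-13, -39, -117, -351, -1053]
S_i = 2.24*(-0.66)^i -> [2.24, -1.48, 0.98, -0.64, 0.43]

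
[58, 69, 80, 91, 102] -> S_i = 58 + 11*i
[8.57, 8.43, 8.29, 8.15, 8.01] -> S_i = 8.57 + -0.14*i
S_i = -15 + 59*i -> [-15, 44, 103, 162, 221]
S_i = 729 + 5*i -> [729, 734, 739, 744, 749]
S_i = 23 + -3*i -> [23, 20, 17, 14, 11]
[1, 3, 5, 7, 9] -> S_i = 1 + 2*i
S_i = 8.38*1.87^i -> [8.38, 15.67, 29.3, 54.8, 102.47]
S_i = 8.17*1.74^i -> [8.17, 14.22, 24.74, 43.04, 74.89]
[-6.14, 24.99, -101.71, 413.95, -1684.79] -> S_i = -6.14*(-4.07)^i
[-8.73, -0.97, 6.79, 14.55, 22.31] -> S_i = -8.73 + 7.76*i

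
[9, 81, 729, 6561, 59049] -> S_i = 9*9^i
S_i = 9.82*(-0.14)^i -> [9.82, -1.37, 0.19, -0.03, 0.0]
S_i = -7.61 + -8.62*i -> [-7.61, -16.23, -24.85, -33.47, -42.09]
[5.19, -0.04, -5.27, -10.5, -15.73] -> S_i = 5.19 + -5.23*i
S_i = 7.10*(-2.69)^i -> [7.1, -19.1, 51.38, -138.2, 371.76]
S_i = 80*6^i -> [80, 480, 2880, 17280, 103680]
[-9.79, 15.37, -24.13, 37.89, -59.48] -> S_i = -9.79*(-1.57)^i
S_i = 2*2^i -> [2, 4, 8, 16, 32]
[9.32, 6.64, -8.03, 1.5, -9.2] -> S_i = Random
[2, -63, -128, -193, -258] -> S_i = 2 + -65*i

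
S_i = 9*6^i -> [9, 54, 324, 1944, 11664]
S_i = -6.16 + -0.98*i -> [-6.16, -7.14, -8.12, -9.1, -10.08]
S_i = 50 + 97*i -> [50, 147, 244, 341, 438]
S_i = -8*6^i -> [-8, -48, -288, -1728, -10368]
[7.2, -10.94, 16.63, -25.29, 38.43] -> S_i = 7.20*(-1.52)^i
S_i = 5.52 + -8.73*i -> [5.52, -3.21, -11.94, -20.67, -29.4]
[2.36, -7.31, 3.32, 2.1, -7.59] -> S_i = Random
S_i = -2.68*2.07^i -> [-2.68, -5.55, -11.48, -23.77, -49.21]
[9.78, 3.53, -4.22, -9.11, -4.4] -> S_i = Random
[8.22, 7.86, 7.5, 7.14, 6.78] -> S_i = 8.22 + -0.36*i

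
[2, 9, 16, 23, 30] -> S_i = 2 + 7*i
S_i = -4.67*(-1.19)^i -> [-4.67, 5.56, -6.61, 7.87, -9.36]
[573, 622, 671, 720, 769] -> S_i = 573 + 49*i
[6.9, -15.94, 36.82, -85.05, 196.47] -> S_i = 6.90*(-2.31)^i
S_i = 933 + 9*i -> [933, 942, 951, 960, 969]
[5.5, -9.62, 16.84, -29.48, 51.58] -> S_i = 5.50*(-1.75)^i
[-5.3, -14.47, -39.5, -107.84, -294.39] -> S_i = -5.30*2.73^i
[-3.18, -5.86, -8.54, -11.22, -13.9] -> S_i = -3.18 + -2.68*i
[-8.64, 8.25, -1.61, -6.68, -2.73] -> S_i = Random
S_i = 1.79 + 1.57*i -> [1.79, 3.36, 4.93, 6.5, 8.07]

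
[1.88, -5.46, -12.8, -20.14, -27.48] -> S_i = 1.88 + -7.34*i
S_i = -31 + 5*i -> [-31, -26, -21, -16, -11]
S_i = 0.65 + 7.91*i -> [0.65, 8.56, 16.47, 24.38, 32.29]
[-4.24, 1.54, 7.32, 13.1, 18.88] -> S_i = -4.24 + 5.78*i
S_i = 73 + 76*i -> [73, 149, 225, 301, 377]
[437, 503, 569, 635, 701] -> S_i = 437 + 66*i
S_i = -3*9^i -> [-3, -27, -243, -2187, -19683]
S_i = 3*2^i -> [3, 6, 12, 24, 48]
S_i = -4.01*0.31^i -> [-4.01, -1.24, -0.39, -0.12, -0.04]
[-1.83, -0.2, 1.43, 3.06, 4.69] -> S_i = -1.83 + 1.63*i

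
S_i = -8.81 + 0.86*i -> [-8.81, -7.95, -7.09, -6.23, -5.37]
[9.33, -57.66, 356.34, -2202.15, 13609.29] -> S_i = 9.33*(-6.18)^i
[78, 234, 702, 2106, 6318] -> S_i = 78*3^i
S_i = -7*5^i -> [-7, -35, -175, -875, -4375]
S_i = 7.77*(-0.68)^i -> [7.77, -5.28, 3.59, -2.44, 1.66]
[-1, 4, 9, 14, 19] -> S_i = -1 + 5*i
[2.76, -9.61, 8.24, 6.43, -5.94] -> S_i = Random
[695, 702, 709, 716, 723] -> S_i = 695 + 7*i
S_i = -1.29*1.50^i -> [-1.29, -1.94, -2.9, -4.35, -6.53]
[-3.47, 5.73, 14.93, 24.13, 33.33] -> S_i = -3.47 + 9.20*i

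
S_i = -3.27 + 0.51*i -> [-3.27, -2.76, -2.25, -1.74, -1.23]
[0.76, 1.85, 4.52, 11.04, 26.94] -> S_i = 0.76*2.44^i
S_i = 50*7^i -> [50, 350, 2450, 17150, 120050]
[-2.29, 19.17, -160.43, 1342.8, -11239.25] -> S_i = -2.29*(-8.37)^i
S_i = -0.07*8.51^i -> [-0.07, -0.6, -5.07, -43.14, -367.13]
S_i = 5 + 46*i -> [5, 51, 97, 143, 189]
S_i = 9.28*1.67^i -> [9.28, 15.5, 25.88, 43.22, 72.18]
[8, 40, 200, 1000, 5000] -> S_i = 8*5^i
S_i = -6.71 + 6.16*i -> [-6.71, -0.55, 5.61, 11.77, 17.93]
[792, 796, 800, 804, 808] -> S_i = 792 + 4*i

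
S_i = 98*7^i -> [98, 686, 4802, 33614, 235298]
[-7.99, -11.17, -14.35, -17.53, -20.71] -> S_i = -7.99 + -3.18*i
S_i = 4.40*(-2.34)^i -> [4.4, -10.3, 24.09, -56.38, 131.92]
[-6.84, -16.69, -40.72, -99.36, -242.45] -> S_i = -6.84*2.44^i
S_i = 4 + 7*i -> [4, 11, 18, 25, 32]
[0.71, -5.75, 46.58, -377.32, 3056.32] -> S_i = 0.71*(-8.10)^i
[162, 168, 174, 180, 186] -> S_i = 162 + 6*i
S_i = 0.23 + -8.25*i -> [0.23, -8.02, -16.27, -24.52, -32.77]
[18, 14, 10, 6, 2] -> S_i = 18 + -4*i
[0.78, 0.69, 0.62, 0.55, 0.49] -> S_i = 0.78*0.89^i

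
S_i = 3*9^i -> [3, 27, 243, 2187, 19683]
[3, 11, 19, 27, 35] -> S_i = 3 + 8*i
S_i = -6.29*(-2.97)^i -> [-6.29, 18.68, -55.48, 164.79, -489.41]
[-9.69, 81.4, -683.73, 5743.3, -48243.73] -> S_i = -9.69*(-8.40)^i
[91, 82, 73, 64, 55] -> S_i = 91 + -9*i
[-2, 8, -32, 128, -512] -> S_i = -2*-4^i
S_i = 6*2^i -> [6, 12, 24, 48, 96]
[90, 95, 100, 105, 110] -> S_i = 90 + 5*i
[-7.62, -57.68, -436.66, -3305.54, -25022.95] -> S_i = -7.62*7.57^i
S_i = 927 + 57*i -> [927, 984, 1041, 1098, 1155]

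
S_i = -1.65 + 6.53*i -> [-1.65, 4.88, 11.41, 17.94, 24.47]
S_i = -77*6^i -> [-77, -462, -2772, -16632, -99792]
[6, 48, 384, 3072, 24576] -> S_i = 6*8^i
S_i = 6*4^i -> [6, 24, 96, 384, 1536]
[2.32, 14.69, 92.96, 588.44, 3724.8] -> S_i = 2.32*6.33^i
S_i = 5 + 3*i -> [5, 8, 11, 14, 17]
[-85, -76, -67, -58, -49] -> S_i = -85 + 9*i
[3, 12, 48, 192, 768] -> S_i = 3*4^i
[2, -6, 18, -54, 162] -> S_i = 2*-3^i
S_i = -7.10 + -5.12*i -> [-7.1, -12.22, -17.34, -22.46, -27.58]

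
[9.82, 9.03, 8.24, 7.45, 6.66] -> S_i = 9.82 + -0.79*i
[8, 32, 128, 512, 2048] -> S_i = 8*4^i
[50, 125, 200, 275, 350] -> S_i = 50 + 75*i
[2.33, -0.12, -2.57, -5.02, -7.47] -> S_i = 2.33 + -2.45*i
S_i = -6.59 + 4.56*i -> [-6.59, -2.03, 2.53, 7.09, 11.65]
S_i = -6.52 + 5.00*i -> [-6.52, -1.52, 3.48, 8.48, 13.48]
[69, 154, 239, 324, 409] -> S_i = 69 + 85*i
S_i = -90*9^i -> [-90, -810, -7290, -65610, -590490]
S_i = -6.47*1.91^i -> [-6.47, -12.36, -23.6, -45.08, -86.11]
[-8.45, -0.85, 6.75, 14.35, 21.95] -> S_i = -8.45 + 7.60*i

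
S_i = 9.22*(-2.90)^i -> [9.22, -26.74, 77.54, -224.87, 652.11]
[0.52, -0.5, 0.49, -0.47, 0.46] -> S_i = 0.52*(-0.97)^i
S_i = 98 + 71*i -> [98, 169, 240, 311, 382]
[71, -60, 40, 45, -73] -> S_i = Random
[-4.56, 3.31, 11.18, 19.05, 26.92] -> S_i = -4.56 + 7.87*i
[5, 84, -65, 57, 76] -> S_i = Random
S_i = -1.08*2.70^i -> [-1.08, -2.92, -7.87, -21.26, -57.4]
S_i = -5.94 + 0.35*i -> [-5.94, -5.59, -5.24, -4.89, -4.54]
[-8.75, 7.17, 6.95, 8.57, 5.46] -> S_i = Random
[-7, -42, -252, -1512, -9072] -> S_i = -7*6^i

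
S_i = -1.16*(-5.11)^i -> [-1.16, 5.93, -30.29, 154.78, -790.94]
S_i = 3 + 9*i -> [3, 12, 21, 30, 39]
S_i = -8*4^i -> [-8, -32, -128, -512, -2048]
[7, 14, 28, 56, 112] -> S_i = 7*2^i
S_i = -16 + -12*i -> [-16, -28, -40, -52, -64]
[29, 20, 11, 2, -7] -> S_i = 29 + -9*i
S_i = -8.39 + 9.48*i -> [-8.39, 1.09, 10.57, 20.05, 29.53]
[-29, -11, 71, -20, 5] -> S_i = Random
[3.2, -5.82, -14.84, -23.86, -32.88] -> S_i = 3.20 + -9.02*i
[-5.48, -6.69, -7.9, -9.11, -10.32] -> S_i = -5.48 + -1.21*i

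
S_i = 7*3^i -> [7, 21, 63, 189, 567]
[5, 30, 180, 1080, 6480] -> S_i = 5*6^i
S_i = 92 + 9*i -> [92, 101, 110, 119, 128]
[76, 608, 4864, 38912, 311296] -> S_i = 76*8^i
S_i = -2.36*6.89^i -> [-2.36, -16.26, -112.03, -771.92, -5318.5]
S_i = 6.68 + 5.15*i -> [6.68, 11.83, 16.98, 22.13, 27.28]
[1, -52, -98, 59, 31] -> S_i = Random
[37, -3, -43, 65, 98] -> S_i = Random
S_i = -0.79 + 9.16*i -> [-0.79, 8.37, 17.53, 26.69, 35.85]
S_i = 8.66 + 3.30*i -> [8.66, 11.96, 15.26, 18.56, 21.86]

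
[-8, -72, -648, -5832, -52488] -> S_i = -8*9^i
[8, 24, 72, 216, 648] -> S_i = 8*3^i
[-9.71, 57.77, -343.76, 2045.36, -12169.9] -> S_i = -9.71*(-5.95)^i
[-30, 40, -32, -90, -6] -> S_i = Random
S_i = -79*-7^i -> [-79, 553, -3871, 27097, -189679]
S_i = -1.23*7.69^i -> [-1.23, -9.46, -72.74, -559.35, -4301.41]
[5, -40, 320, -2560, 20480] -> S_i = 5*-8^i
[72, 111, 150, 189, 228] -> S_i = 72 + 39*i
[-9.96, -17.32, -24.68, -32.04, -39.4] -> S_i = -9.96 + -7.36*i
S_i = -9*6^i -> [-9, -54, -324, -1944, -11664]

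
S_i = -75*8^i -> [-75, -600, -4800, -38400, -307200]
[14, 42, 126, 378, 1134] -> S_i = 14*3^i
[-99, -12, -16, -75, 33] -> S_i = Random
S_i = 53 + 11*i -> [53, 64, 75, 86, 97]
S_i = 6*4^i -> [6, 24, 96, 384, 1536]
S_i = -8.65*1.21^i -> [-8.65, -10.47, -12.66, -15.32, -18.54]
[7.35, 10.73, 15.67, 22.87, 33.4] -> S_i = 7.35*1.46^i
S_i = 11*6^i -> [11, 66, 396, 2376, 14256]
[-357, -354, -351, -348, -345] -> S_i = -357 + 3*i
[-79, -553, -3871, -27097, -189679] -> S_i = -79*7^i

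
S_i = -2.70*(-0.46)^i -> [-2.7, 1.24, -0.57, 0.26, -0.12]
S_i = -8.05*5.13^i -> [-8.05, -41.3, -211.85, -1086.8, -5575.26]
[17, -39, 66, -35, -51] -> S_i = Random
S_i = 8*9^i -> [8, 72, 648, 5832, 52488]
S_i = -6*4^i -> [-6, -24, -96, -384, -1536]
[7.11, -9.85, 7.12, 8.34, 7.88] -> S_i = Random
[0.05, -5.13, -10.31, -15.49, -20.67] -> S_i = 0.05 + -5.18*i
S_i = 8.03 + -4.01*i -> [8.03, 4.02, 0.01, -4.0, -8.01]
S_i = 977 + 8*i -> [977, 985, 993, 1001, 1009]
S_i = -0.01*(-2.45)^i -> [-0.01, 0.02, -0.06, 0.15, -0.36]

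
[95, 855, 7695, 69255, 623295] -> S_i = 95*9^i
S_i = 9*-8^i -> [9, -72, 576, -4608, 36864]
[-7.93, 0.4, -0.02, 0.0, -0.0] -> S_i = -7.93*(-0.05)^i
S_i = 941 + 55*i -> [941, 996, 1051, 1106, 1161]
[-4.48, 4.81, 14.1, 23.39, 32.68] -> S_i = -4.48 + 9.29*i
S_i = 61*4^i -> [61, 244, 976, 3904, 15616]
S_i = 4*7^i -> [4, 28, 196, 1372, 9604]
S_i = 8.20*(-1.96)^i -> [8.2, -16.07, 31.5, -61.74, 121.01]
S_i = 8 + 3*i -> [8, 11, 14, 17, 20]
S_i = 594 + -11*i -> [594, 583, 572, 561, 550]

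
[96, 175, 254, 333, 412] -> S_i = 96 + 79*i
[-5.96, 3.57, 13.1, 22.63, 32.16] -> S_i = -5.96 + 9.53*i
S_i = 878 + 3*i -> [878, 881, 884, 887, 890]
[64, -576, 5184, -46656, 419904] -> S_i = 64*-9^i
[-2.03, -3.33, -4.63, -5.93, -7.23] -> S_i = -2.03 + -1.30*i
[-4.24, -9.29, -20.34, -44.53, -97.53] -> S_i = -4.24*2.19^i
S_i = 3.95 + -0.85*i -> [3.95, 3.1, 2.25, 1.4, 0.55]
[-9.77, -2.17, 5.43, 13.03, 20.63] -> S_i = -9.77 + 7.60*i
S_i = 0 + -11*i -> [0, -11, -22, -33, -44]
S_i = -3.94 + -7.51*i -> [-3.94, -11.45, -18.96, -26.47, -33.98]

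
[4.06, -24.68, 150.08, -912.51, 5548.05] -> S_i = 4.06*(-6.08)^i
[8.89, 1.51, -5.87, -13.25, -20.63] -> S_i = 8.89 + -7.38*i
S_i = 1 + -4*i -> [1, -3, -7, -11, -15]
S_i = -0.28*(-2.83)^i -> [-0.28, 0.79, -2.24, 6.35, -17.96]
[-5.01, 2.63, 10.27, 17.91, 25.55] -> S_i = -5.01 + 7.64*i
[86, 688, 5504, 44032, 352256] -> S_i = 86*8^i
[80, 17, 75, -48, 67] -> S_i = Random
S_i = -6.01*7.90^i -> [-6.01, -47.48, -375.08, -2963.16, -23409.0]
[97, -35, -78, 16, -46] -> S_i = Random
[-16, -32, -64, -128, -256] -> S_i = -16*2^i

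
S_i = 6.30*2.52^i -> [6.3, 15.88, 40.01, 100.82, 254.06]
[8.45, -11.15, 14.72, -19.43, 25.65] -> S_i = 8.45*(-1.32)^i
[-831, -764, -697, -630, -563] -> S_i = -831 + 67*i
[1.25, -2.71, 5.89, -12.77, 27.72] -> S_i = 1.25*(-2.17)^i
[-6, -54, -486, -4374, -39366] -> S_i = -6*9^i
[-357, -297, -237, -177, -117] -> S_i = -357 + 60*i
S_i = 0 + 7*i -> [0, 7, 14, 21, 28]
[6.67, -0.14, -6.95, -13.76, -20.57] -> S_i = 6.67 + -6.81*i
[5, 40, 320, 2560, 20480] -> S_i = 5*8^i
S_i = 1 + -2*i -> [1, -1, -3, -5, -7]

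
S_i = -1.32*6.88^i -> [-1.32, -9.08, -62.48, -429.87, -2957.52]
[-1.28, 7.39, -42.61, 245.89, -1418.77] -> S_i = -1.28*(-5.77)^i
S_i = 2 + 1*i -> [2, 3, 4, 5, 6]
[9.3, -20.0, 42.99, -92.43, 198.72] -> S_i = 9.30*(-2.15)^i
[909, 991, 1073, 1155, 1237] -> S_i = 909 + 82*i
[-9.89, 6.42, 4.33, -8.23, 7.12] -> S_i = Random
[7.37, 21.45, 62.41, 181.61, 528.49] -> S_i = 7.37*2.91^i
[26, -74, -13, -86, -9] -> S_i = Random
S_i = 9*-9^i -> [9, -81, 729, -6561, 59049]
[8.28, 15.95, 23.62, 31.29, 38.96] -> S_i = 8.28 + 7.67*i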